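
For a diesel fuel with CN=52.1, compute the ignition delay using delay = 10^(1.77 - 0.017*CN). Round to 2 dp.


delay = 10^(1.77 - 0.017*CN)
Exponent = 1.77 - 0.017*52.1 = 0.8843
delay = 10^0.8843 = 7.66 ms


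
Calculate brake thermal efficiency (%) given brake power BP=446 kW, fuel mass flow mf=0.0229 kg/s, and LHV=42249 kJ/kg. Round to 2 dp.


eta_BTE = (BP / (mf * LHV)) * 100
Denominator = 0.0229 * 42249 = 967.5021 kW
eta_BTE = (446 / 967.5021) * 100 = 46.10%


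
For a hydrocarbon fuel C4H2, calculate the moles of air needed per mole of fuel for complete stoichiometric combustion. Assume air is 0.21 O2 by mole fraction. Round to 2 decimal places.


Balanced combustion: C4H2 + 4.5 O2 -> 4 CO2 + 1 H2O
O2 needed = C + H/4 = 4 + 2/4 = 4.50 moles
Air moles = O2 / 0.21 = 4.50 / 0.21 = 21.43 moles air


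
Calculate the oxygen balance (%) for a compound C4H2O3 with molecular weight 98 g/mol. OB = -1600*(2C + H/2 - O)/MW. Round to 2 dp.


OB = -1600 * (2C + H/2 - O) / MW
Inner = 2*4 + 2/2 - 3 = 6.00
OB = -1600 * 6.00 / 98 = -97.96%


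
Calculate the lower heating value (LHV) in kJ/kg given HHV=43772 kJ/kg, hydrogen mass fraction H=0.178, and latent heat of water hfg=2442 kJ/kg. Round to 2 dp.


LHV = HHV - hfg * 9 * H
Water correction = 2442 * 9 * 0.178 = 3912.084 kJ/kg
LHV = 43772 - 3912.084 = 39859.92 kJ/kg


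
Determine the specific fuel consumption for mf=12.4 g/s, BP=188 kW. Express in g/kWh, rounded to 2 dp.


SFC = (mf / BP) * 3600
Rate = 12.4 / 188 = 0.065957 g/(s*kW)
SFC = 0.065957 * 3600 = 237.45 g/kWh


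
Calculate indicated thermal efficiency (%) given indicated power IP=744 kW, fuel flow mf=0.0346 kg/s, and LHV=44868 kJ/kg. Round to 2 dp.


eta_ith = (IP / (mf * LHV)) * 100
Denominator = 0.0346 * 44868 = 1552.4328 kW
eta_ith = (744 / 1552.4328) * 100 = 47.92%


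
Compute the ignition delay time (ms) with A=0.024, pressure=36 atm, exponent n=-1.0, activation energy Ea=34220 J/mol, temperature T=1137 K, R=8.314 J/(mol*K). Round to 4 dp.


tau = A * P^n * exp(Ea/(R*T))
P^n = 36^(-1.0) = 0.02777778
Ea/(R*T) = 34220/(8.314*1137) = 3.620008
exp(Ea/(R*T)) = 37.337863
tau = 0.024 * 0.02777778 * 37.337863 = 0.0249 ms


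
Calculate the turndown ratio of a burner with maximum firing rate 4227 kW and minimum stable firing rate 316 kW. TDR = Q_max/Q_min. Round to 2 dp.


TDR = Q_max / Q_min
TDR = 4227 / 316 = 13.38


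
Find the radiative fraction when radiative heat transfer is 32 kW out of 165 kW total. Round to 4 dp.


f_rad = Q_rad / Q_total
f_rad = 32 / 165 = 0.1939


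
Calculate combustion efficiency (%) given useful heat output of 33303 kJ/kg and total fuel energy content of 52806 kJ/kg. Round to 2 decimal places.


Efficiency = (Q_useful / Q_fuel) * 100
Efficiency = (33303 / 52806) * 100
Efficiency = 0.6307 * 100 = 63.07%


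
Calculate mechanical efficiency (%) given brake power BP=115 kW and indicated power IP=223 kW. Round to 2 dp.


eta_mech = (BP / IP) * 100
Ratio = 115 / 223 = 0.5157
eta_mech = 0.5157 * 100 = 51.57%


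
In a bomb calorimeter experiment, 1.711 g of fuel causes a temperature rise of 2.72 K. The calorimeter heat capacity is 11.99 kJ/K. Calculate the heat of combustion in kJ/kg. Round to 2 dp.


Hc = C_cal * delta_T / m_fuel
Q_released = 11.99 * 2.72 = 32.6128 kJ
m_fuel = 1.711 g = 1.711/1000 kg = 0.001711 kg
Hc = 32.6128 / 0.001711 = 19060.67 kJ/kg


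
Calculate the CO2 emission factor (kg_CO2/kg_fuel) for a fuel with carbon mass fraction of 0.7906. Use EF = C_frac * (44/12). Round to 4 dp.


EF = C_frac * (M_CO2 / M_C)
EF = 0.7906 * (44/12)
EF = 0.7906 * 3.666667 = 2.8989 kg_CO2/kg_fuel


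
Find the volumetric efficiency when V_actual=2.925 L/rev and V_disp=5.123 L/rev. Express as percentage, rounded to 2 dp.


eta_v = (V_actual / V_disp) * 100
Ratio = 2.925 / 5.123 = 0.5710
eta_v = 0.5710 * 100 = 57.10%


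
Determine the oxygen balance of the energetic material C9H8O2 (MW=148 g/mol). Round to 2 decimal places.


OB = -1600 * (2C + H/2 - O) / MW
Inner = 2*9 + 8/2 - 2 = 20.00
OB = -1600 * 20.00 / 148 = -216.22%


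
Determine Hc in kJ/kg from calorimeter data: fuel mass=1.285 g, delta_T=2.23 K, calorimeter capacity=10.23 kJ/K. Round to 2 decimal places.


Hc = C_cal * delta_T / m_fuel
Q_released = 10.23 * 2.23 = 22.8129 kJ
m_fuel = 1.285 g = 1.285/1000 kg = 0.001285 kg
Hc = 22.8129 / 0.001285 = 17753.23 kJ/kg


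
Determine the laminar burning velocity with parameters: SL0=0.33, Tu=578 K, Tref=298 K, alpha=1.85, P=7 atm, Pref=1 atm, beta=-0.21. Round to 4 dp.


SL = SL0 * (Tu/Tref)^alpha * (P/Pref)^beta
T ratio = 578/298 = 1.93959732
(T ratio)^alpha = 1.93959732^1.85 = 3.406171
(P/Pref)^beta = 7^(-0.21) = 0.664553
SL = 0.33 * 3.406171 * 0.664553 = 0.7470 m/s


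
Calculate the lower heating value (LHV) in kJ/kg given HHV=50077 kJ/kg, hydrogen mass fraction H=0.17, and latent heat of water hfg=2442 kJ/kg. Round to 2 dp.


LHV = HHV - hfg * 9 * H
Water correction = 2442 * 9 * 0.17 = 3736.260 kJ/kg
LHV = 50077 - 3736.260 = 46340.74 kJ/kg


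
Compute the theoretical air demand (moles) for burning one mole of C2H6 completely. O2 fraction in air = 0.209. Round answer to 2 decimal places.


Balanced combustion: C2H6 + 3.5 O2 -> 2 CO2 + 3 H2O
O2 needed = C + H/4 = 2 + 6/4 = 3.50 moles
Air moles = O2 / 0.209 = 3.50 / 0.209 = 16.75 moles air


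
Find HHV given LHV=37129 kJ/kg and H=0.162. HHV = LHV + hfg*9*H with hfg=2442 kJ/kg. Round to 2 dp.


HHV = LHV + hfg * 9 * H
Water addition = 2442 * 9 * 0.162 = 3560.436 kJ/kg
HHV = 37129 + 3560.436 = 40689.44 kJ/kg


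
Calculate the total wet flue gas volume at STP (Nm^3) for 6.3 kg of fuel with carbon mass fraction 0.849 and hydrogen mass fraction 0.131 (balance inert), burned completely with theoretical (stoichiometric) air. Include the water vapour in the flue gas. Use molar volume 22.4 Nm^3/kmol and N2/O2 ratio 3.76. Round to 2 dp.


Per kg fuel: CO2 = (C/12 kmol)*22.4 = (0.849/12)*22.4 = 1.58480 Nm^3
Per kg fuel: H2O = (H/2 kmol)*22.4 = (0.131/2)*22.4 = 1.46720 Nm^3
O2 needed per kg fuel = C/12 + H/4 = 0.849/12 + 0.131/4 = 0.10350000 kmol
Per kg fuel: N2 = O2*3.76*22.4 = 0.10350000*3.76*22.4 = 8.71718 Nm^3
Total per kg = 1.58480 + 1.46720 + 8.71718 = 11.76918 Nm^3
Total = 11.76918 * 6.3 = 74.15 Nm^3


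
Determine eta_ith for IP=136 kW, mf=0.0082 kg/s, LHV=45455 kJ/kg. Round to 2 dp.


eta_ith = (IP / (mf * LHV)) * 100
Denominator = 0.0082 * 45455 = 372.7310 kW
eta_ith = (136 / 372.7310) * 100 = 36.49%


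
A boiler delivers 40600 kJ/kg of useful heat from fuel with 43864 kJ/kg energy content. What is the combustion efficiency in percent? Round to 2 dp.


Efficiency = (Q_useful / Q_fuel) * 100
Efficiency = (40600 / 43864) * 100
Efficiency = 0.9256 * 100 = 92.56%


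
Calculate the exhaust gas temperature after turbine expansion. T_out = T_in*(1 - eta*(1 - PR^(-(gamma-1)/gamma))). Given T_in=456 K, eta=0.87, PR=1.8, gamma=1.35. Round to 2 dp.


T_out = T_in * (1 - eta * (1 - PR^(-(gamma-1)/gamma)))
Exponent = -(1.35-1)/1.35 = -0.25925926
PR^exp = 1.8^(-0.25925926) = 0.85865408
Factor = 1 - 0.87*(1 - 0.85865408) = 0.87702905
T_out = 456 * 0.87702905 = 399.93 K


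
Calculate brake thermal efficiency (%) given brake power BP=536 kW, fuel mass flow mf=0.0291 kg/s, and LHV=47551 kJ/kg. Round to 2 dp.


eta_BTE = (BP / (mf * LHV)) * 100
Denominator = 0.0291 * 47551 = 1383.7341 kW
eta_BTE = (536 / 1383.7341) * 100 = 38.74%


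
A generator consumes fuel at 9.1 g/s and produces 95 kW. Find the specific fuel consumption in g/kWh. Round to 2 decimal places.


SFC = (mf / BP) * 3600
Rate = 9.1 / 95 = 0.095789 g/(s*kW)
SFC = 0.095789 * 3600 = 344.84 g/kWh


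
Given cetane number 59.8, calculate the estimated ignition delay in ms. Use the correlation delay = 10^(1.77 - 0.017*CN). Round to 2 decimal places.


delay = 10^(1.77 - 0.017*CN)
Exponent = 1.77 - 0.017*59.8 = 0.7534
delay = 10^0.7534 = 5.67 ms


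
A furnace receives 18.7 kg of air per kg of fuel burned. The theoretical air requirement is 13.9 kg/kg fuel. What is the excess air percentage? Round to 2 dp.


Excess air = actual - stoichiometric = 18.7 - 13.9 = 4.80 kg/kg fuel
Excess air % = (excess / stoich) * 100 = (4.80 / 13.9) * 100 = 34.53%


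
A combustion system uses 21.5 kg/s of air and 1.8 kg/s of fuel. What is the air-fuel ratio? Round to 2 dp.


AFR = m_air / m_fuel
AFR = 21.5 / 1.8 = 11.94


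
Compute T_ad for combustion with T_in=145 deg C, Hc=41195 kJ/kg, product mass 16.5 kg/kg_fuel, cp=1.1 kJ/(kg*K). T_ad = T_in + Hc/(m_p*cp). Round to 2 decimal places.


T_ad = T_in + Hc / (m_p * cp)
Denominator = 16.5 * 1.1 = 18.1500
Temperature rise = 41195 / 18.1500 = 2269.70 K
T_ad = 145 + 2269.70 = 2414.70 deg C


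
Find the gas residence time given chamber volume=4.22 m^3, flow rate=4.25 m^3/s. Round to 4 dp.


tau = V / Q_flow
tau = 4.22 / 4.25 = 0.9929 s


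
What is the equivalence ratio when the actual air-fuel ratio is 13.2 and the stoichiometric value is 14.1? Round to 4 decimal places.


phi = AFR_stoich / AFR_actual
phi = 14.1 / 13.2 = 1.0682


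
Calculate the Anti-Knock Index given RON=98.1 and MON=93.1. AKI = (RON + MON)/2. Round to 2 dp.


AKI = (RON + MON) / 2
AKI = (98.1 + 93.1) / 2
AKI = 191.2 / 2 = 95.60


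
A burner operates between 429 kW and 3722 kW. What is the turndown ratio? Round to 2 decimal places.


TDR = Q_max / Q_min
TDR = 3722 / 429 = 8.68


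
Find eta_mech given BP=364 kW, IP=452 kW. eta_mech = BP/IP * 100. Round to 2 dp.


eta_mech = (BP / IP) * 100
Ratio = 364 / 452 = 0.8053
eta_mech = 0.8053 * 100 = 80.53%


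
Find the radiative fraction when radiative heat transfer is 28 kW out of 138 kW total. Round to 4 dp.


f_rad = Q_rad / Q_total
f_rad = 28 / 138 = 0.2029


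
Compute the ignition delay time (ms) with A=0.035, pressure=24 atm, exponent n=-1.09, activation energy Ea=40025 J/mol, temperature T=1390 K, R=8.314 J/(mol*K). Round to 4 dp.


tau = A * P^n * exp(Ea/(R*T))
P^n = 24^(-1.09) = 0.03130183
Ea/(R*T) = 40025/(8.314*1390) = 3.463431
exp(Ea/(R*T)) = 31.926323
tau = 0.035 * 0.03130183 * 31.926323 = 0.0350 ms


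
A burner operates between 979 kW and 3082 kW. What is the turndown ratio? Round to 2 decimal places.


TDR = Q_max / Q_min
TDR = 3082 / 979 = 3.15


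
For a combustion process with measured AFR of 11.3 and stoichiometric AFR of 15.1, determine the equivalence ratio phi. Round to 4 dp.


phi = AFR_stoich / AFR_actual
phi = 15.1 / 11.3 = 1.3363


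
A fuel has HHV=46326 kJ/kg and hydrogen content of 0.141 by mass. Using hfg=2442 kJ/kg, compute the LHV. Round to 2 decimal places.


LHV = HHV - hfg * 9 * H
Water correction = 2442 * 9 * 0.141 = 3098.898 kJ/kg
LHV = 46326 - 3098.898 = 43227.10 kJ/kg


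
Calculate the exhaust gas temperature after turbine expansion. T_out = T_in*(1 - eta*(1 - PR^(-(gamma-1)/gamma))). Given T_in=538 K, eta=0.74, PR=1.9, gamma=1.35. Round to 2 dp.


T_out = T_in * (1 - eta * (1 - PR^(-(gamma-1)/gamma)))
Exponent = -(1.35-1)/1.35 = -0.25925926
PR^exp = 1.9^(-0.25925926) = 0.84670193
Factor = 1 - 0.74*(1 - 0.84670193) = 0.88655943
T_out = 538 * 0.88655943 = 476.97 K


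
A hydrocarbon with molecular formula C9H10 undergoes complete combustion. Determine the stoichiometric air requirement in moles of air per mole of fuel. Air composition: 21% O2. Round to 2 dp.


Balanced combustion: C9H10 + 11.5 O2 -> 9 CO2 + 5 H2O
O2 needed = C + H/4 = 9 + 10/4 = 11.50 moles
Air moles = O2 / 0.21 = 11.50 / 0.21 = 54.76 moles air


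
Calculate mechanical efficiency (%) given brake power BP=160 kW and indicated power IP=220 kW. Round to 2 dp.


eta_mech = (BP / IP) * 100
Ratio = 160 / 220 = 0.7273
eta_mech = 0.7273 * 100 = 72.73%


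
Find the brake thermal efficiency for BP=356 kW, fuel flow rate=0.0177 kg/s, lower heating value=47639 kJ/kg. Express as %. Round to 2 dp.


eta_BTE = (BP / (mf * LHV)) * 100
Denominator = 0.0177 * 47639 = 843.2103 kW
eta_BTE = (356 / 843.2103) * 100 = 42.22%


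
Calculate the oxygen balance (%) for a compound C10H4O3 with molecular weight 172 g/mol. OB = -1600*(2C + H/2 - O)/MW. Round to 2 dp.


OB = -1600 * (2C + H/2 - O) / MW
Inner = 2*10 + 4/2 - 3 = 19.00
OB = -1600 * 19.00 / 172 = -176.74%


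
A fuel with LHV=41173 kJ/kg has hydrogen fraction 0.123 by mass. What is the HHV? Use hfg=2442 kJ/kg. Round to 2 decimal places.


HHV = LHV + hfg * 9 * H
Water addition = 2442 * 9 * 0.123 = 2703.294 kJ/kg
HHV = 41173 + 2703.294 = 43876.29 kJ/kg


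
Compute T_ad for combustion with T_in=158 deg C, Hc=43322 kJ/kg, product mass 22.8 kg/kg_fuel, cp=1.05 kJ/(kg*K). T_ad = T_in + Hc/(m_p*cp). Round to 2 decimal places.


T_ad = T_in + Hc / (m_p * cp)
Denominator = 22.8 * 1.05 = 23.9400
Temperature rise = 43322 / 23.9400 = 1809.61 K
T_ad = 158 + 1809.61 = 1967.61 deg C


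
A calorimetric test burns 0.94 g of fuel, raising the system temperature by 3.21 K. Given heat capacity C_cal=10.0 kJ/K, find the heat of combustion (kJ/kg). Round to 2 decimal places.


Hc = C_cal * delta_T / m_fuel
Q_released = 10.0 * 3.21 = 32.1000 kJ
m_fuel = 0.94 g = 0.94/1000 kg = 0.000940 kg
Hc = 32.1000 / 0.000940 = 34148.94 kJ/kg


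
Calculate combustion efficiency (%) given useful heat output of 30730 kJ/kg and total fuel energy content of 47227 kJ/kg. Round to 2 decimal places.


Efficiency = (Q_useful / Q_fuel) * 100
Efficiency = (30730 / 47227) * 100
Efficiency = 0.6507 * 100 = 65.07%


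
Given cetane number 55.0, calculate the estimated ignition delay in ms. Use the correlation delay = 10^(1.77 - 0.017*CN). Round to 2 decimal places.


delay = 10^(1.77 - 0.017*CN)
Exponent = 1.77 - 0.017*55.0 = 0.8350
delay = 10^0.8350 = 6.84 ms


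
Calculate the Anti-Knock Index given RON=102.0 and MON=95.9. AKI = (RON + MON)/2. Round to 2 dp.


AKI = (RON + MON) / 2
AKI = (102.0 + 95.9) / 2
AKI = 197.9 / 2 = 98.95


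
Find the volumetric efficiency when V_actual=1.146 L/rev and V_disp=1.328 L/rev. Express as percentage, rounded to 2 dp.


eta_v = (V_actual / V_disp) * 100
Ratio = 1.146 / 1.328 = 0.8630
eta_v = 0.8630 * 100 = 86.30%


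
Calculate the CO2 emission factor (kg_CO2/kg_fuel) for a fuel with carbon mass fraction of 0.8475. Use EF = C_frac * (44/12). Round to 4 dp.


EF = C_frac * (M_CO2 / M_C)
EF = 0.8475 * (44/12)
EF = 0.8475 * 3.666667 = 3.1075 kg_CO2/kg_fuel


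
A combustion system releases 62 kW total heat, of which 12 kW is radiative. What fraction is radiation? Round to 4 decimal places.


f_rad = Q_rad / Q_total
f_rad = 12 / 62 = 0.1935


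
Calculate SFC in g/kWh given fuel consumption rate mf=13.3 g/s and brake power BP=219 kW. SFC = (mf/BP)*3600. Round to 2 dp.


SFC = (mf / BP) * 3600
Rate = 13.3 / 219 = 0.060731 g/(s*kW)
SFC = 0.060731 * 3600 = 218.63 g/kWh


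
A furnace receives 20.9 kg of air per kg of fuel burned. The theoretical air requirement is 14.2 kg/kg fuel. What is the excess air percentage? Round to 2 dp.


Excess air = actual - stoichiometric = 20.9 - 14.2 = 6.70 kg/kg fuel
Excess air % = (excess / stoich) * 100 = (6.70 / 14.2) * 100 = 47.18%


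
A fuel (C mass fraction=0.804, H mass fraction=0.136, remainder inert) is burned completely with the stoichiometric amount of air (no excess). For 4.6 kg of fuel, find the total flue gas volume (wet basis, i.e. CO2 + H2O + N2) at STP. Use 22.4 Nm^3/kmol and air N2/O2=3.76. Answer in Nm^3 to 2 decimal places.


Per kg fuel: CO2 = (C/12 kmol)*22.4 = (0.804/12)*22.4 = 1.50080 Nm^3
Per kg fuel: H2O = (H/2 kmol)*22.4 = (0.136/2)*22.4 = 1.52320 Nm^3
O2 needed per kg fuel = C/12 + H/4 = 0.804/12 + 0.136/4 = 0.10100000 kmol
Per kg fuel: N2 = O2*3.76*22.4 = 0.10100000*3.76*22.4 = 8.50662 Nm^3
Total per kg = 1.50080 + 1.52320 + 8.50662 = 11.53062 Nm^3
Total = 11.53062 * 4.6 = 53.04 Nm^3


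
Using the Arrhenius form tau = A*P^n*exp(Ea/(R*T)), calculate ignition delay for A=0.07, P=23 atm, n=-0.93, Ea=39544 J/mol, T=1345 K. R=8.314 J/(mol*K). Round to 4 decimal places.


tau = A * P^n * exp(Ea/(R*T))
P^n = 23^(-0.93) = 0.05414933
Ea/(R*T) = 39544/(8.314*1345) = 3.536293
exp(Ea/(R*T)) = 34.339401
tau = 0.07 * 0.05414933 * 34.339401 = 0.1302 ms


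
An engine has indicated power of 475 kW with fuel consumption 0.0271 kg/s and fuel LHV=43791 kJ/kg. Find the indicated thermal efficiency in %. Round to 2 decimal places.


eta_ith = (IP / (mf * LHV)) * 100
Denominator = 0.0271 * 43791 = 1186.7361 kW
eta_ith = (475 / 1186.7361) * 100 = 40.03%


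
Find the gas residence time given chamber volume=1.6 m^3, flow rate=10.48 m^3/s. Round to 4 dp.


tau = V / Q_flow
tau = 1.6 / 10.48 = 0.1527 s


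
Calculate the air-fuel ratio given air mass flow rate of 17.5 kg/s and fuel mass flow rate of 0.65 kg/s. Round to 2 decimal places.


AFR = m_air / m_fuel
AFR = 17.5 / 0.65 = 26.92


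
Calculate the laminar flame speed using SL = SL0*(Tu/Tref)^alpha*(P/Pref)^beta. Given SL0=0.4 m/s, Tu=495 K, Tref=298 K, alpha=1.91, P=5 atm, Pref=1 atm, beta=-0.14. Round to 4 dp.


SL = SL0 * (Tu/Tref)^alpha * (P/Pref)^beta
T ratio = 495/298 = 1.66107383
(T ratio)^alpha = 1.66107383^1.91 = 2.635985
(P/Pref)^beta = 5^(-0.14) = 0.798260
SL = 0.4 * 2.635985 * 0.798260 = 0.8417 m/s


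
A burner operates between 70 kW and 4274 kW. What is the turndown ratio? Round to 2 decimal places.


TDR = Q_max / Q_min
TDR = 4274 / 70 = 61.06


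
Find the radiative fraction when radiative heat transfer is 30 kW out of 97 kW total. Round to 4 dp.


f_rad = Q_rad / Q_total
f_rad = 30 / 97 = 0.3093


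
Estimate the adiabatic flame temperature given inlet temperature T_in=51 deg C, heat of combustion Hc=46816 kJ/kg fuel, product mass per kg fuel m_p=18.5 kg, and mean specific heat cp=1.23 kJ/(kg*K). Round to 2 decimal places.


T_ad = T_in + Hc / (m_p * cp)
Denominator = 18.5 * 1.23 = 22.7550
Temperature rise = 46816 / 22.7550 = 2057.39 K
T_ad = 51 + 2057.39 = 2108.39 deg C


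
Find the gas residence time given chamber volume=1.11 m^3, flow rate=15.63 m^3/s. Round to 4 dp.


tau = V / Q_flow
tau = 1.11 / 15.63 = 0.0710 s


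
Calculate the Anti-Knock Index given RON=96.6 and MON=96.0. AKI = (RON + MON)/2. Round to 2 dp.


AKI = (RON + MON) / 2
AKI = (96.6 + 96.0) / 2
AKI = 192.6 / 2 = 96.30


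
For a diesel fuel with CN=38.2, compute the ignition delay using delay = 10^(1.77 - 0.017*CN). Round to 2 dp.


delay = 10^(1.77 - 0.017*CN)
Exponent = 1.77 - 0.017*38.2 = 1.1206
delay = 10^1.1206 = 13.20 ms


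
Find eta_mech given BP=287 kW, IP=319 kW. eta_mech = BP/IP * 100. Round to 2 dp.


eta_mech = (BP / IP) * 100
Ratio = 287 / 319 = 0.8997
eta_mech = 0.8997 * 100 = 89.97%


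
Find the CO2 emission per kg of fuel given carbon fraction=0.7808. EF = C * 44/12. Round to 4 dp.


EF = C_frac * (M_CO2 / M_C)
EF = 0.7808 * (44/12)
EF = 0.7808 * 3.666667 = 2.8629 kg_CO2/kg_fuel


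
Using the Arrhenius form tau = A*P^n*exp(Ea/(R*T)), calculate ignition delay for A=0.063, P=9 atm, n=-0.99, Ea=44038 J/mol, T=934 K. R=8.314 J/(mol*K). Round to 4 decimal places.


tau = A * P^n * exp(Ea/(R*T))
P^n = 9^(-0.99) = 0.11357949
Ea/(R*T) = 44038/(8.314*934) = 5.671144
exp(Ea/(R*T)) = 290.366584
tau = 0.063 * 0.11357949 * 290.366584 = 2.0777 ms


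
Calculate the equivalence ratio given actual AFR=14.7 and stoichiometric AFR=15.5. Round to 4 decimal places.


phi = AFR_stoich / AFR_actual
phi = 15.5 / 14.7 = 1.0544


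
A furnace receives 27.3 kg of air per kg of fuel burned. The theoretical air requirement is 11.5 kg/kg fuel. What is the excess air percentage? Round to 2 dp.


Excess air = actual - stoichiometric = 27.3 - 11.5 = 15.80 kg/kg fuel
Excess air % = (excess / stoich) * 100 = (15.80 / 11.5) * 100 = 137.39%


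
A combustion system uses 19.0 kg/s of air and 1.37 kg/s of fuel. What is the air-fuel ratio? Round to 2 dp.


AFR = m_air / m_fuel
AFR = 19.0 / 1.37 = 13.87


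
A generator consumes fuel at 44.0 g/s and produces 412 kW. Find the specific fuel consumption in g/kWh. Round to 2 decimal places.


SFC = (mf / BP) * 3600
Rate = 44.0 / 412 = 0.106796 g/(s*kW)
SFC = 0.106796 * 3600 = 384.47 g/kWh


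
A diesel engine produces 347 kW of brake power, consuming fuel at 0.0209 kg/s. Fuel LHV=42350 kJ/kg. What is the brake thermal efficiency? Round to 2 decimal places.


eta_BTE = (BP / (mf * LHV)) * 100
Denominator = 0.0209 * 42350 = 885.1150 kW
eta_BTE = (347 / 885.1150) * 100 = 39.20%


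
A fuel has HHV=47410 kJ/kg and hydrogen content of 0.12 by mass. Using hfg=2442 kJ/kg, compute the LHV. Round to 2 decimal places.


LHV = HHV - hfg * 9 * H
Water correction = 2442 * 9 * 0.12 = 2637.360 kJ/kg
LHV = 47410 - 2637.360 = 44772.64 kJ/kg


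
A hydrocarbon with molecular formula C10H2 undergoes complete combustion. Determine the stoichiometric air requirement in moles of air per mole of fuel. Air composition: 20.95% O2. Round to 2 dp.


Balanced combustion: C10H2 + 10.5 O2 -> 10 CO2 + 1 H2O
O2 needed = C + H/4 = 10 + 2/4 = 10.50 moles
Air moles = O2 / 0.2095 = 10.50 / 0.2095 = 50.12 moles air


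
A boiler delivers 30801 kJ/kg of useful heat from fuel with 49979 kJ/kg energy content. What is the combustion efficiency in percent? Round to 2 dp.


Efficiency = (Q_useful / Q_fuel) * 100
Efficiency = (30801 / 49979) * 100
Efficiency = 0.6163 * 100 = 61.63%


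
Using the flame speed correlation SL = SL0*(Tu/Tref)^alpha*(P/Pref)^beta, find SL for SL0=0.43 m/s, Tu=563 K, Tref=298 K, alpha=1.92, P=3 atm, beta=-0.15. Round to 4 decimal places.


SL = SL0 * (Tu/Tref)^alpha * (P/Pref)^beta
T ratio = 563/298 = 1.88926174
(T ratio)^alpha = 1.88926174^1.92 = 3.392196
(P/Pref)^beta = 3^(-0.15) = 0.848070
SL = 0.43 * 3.392196 * 0.848070 = 1.2370 m/s


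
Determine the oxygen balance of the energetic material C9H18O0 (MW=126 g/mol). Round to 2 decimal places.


OB = -1600 * (2C + H/2 - O) / MW
Inner = 2*9 + 18/2 - 0 = 27.00
OB = -1600 * 27.00 / 126 = -342.86%


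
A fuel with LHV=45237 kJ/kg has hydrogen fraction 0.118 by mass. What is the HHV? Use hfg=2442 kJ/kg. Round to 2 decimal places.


HHV = LHV + hfg * 9 * H
Water addition = 2442 * 9 * 0.118 = 2593.404 kJ/kg
HHV = 45237 + 2593.404 = 47830.40 kJ/kg


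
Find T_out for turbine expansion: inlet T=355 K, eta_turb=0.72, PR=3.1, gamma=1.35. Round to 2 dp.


T_out = T_in * (1 - eta * (1 - PR^(-(gamma-1)/gamma)))
Exponent = -(1.35-1)/1.35 = -0.25925926
PR^exp = 3.1^(-0.25925926) = 0.74577862
Factor = 1 - 0.72*(1 - 0.74577862) = 0.81696061
T_out = 355 * 0.81696061 = 290.02 K


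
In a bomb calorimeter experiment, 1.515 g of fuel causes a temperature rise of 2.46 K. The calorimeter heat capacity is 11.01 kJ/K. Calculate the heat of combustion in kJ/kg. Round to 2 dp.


Hc = C_cal * delta_T / m_fuel
Q_released = 11.01 * 2.46 = 27.0846 kJ
m_fuel = 1.515 g = 1.515/1000 kg = 0.001515 kg
Hc = 27.0846 / 0.001515 = 17877.62 kJ/kg


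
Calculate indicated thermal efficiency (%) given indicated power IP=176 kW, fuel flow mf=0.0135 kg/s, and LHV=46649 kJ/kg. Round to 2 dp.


eta_ith = (IP / (mf * LHV)) * 100
Denominator = 0.0135 * 46649 = 629.7615 kW
eta_ith = (176 / 629.7615) * 100 = 27.95%


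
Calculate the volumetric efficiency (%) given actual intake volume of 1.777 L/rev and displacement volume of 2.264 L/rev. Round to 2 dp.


eta_v = (V_actual / V_disp) * 100
Ratio = 1.777 / 2.264 = 0.7849
eta_v = 0.7849 * 100 = 78.49%


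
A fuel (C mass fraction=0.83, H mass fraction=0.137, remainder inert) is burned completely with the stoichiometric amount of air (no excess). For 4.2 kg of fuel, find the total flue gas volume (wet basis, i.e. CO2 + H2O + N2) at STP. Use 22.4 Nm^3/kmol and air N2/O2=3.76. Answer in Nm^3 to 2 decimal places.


Per kg fuel: CO2 = (C/12 kmol)*22.4 = (0.83/12)*22.4 = 1.54933 Nm^3
Per kg fuel: H2O = (H/2 kmol)*22.4 = (0.137/2)*22.4 = 1.53440 Nm^3
O2 needed per kg fuel = C/12 + H/4 = 0.83/12 + 0.137/4 = 0.10341667 kmol
Per kg fuel: N2 = O2*3.76*22.4 = 0.10341667*3.76*22.4 = 8.71017 Nm^3
Total per kg = 1.54933 + 1.53440 + 8.71017 = 11.79390 Nm^3
Total = 11.79390 * 4.2 = 49.53 Nm^3


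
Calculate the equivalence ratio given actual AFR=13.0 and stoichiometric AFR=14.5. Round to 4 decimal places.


phi = AFR_stoich / AFR_actual
phi = 14.5 / 13.0 = 1.1154


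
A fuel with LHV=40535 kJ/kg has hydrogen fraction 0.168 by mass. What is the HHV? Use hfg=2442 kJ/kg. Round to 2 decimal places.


HHV = LHV + hfg * 9 * H
Water addition = 2442 * 9 * 0.168 = 3692.304 kJ/kg
HHV = 40535 + 3692.304 = 44227.30 kJ/kg


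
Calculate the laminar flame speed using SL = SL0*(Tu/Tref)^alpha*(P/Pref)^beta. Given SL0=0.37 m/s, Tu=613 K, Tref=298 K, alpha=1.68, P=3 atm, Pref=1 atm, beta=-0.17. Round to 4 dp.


SL = SL0 * (Tu/Tref)^alpha * (P/Pref)^beta
T ratio = 613/298 = 2.05704698
(T ratio)^alpha = 2.05704698^1.68 = 3.359311
(P/Pref)^beta = 3^(-0.17) = 0.829639
SL = 0.37 * 3.359311 * 0.829639 = 1.0312 m/s


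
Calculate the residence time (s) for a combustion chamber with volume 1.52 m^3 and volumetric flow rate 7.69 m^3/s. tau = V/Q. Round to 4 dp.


tau = V / Q_flow
tau = 1.52 / 7.69 = 0.1977 s


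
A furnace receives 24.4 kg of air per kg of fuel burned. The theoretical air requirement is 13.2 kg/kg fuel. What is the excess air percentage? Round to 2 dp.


Excess air = actual - stoichiometric = 24.4 - 13.2 = 11.20 kg/kg fuel
Excess air % = (excess / stoich) * 100 = (11.20 / 13.2) * 100 = 84.85%


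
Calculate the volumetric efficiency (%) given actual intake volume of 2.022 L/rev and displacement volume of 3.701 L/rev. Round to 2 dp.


eta_v = (V_actual / V_disp) * 100
Ratio = 2.022 / 3.701 = 0.5463
eta_v = 0.5463 * 100 = 54.63%


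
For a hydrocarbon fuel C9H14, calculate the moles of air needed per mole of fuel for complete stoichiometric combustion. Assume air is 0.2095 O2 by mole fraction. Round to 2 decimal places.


Balanced combustion: C9H14 + 12.5 O2 -> 9 CO2 + 7 H2O
O2 needed = C + H/4 = 9 + 14/4 = 12.50 moles
Air moles = O2 / 0.2095 = 12.50 / 0.2095 = 59.67 moles air


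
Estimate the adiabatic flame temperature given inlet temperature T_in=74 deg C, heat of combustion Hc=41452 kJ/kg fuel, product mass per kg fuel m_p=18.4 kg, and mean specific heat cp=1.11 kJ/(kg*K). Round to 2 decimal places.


T_ad = T_in + Hc / (m_p * cp)
Denominator = 18.4 * 1.11 = 20.4240
Temperature rise = 41452 / 20.4240 = 2029.57 K
T_ad = 74 + 2029.57 = 2103.57 deg C


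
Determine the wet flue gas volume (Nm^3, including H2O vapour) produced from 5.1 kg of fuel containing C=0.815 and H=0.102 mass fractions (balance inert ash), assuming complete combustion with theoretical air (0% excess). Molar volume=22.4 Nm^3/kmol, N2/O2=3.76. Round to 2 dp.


Per kg fuel: CO2 = (C/12 kmol)*22.4 = (0.815/12)*22.4 = 1.52133 Nm^3
Per kg fuel: H2O = (H/2 kmol)*22.4 = (0.102/2)*22.4 = 1.14240 Nm^3
O2 needed per kg fuel = C/12 + H/4 = 0.815/12 + 0.102/4 = 0.09341667 kmol
Per kg fuel: N2 = O2*3.76*22.4 = 0.09341667*3.76*22.4 = 7.86793 Nm^3
Total per kg = 1.52133 + 1.14240 + 7.86793 = 10.53166 Nm^3
Total = 10.53166 * 5.1 = 53.71 Nm^3


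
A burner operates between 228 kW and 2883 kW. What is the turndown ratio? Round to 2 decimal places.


TDR = Q_max / Q_min
TDR = 2883 / 228 = 12.64


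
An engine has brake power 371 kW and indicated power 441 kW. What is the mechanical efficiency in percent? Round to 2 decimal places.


eta_mech = (BP / IP) * 100
Ratio = 371 / 441 = 0.8413
eta_mech = 0.8413 * 100 = 84.13%


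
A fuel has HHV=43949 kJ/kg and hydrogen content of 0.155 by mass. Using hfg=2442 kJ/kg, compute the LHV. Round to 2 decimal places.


LHV = HHV - hfg * 9 * H
Water correction = 2442 * 9 * 0.155 = 3406.590 kJ/kg
LHV = 43949 - 3406.590 = 40542.41 kJ/kg


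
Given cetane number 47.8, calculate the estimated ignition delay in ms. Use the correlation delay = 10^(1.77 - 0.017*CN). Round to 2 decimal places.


delay = 10^(1.77 - 0.017*CN)
Exponent = 1.77 - 0.017*47.8 = 0.9574
delay = 10^0.9574 = 9.07 ms


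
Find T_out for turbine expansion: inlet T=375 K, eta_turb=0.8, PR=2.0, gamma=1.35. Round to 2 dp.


T_out = T_in * (1 - eta * (1 - PR^(-(gamma-1)/gamma)))
Exponent = -(1.35-1)/1.35 = -0.25925926
PR^exp = 2.0^(-0.25925926) = 0.83551680
Factor = 1 - 0.8*(1 - 0.83551680) = 0.86841344
T_out = 375 * 0.86841344 = 325.66 K


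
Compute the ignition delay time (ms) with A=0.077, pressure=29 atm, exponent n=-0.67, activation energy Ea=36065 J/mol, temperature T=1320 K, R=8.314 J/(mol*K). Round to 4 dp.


tau = A * P^n * exp(Ea/(R*T))
P^n = 29^(-0.67) = 0.10475948
Ea/(R*T) = 36065/(8.314*1320) = 3.286260
exp(Ea/(R*T)) = 26.742672
tau = 0.077 * 0.10475948 * 26.742672 = 0.2157 ms


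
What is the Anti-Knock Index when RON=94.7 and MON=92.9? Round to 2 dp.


AKI = (RON + MON) / 2
AKI = (94.7 + 92.9) / 2
AKI = 187.6 / 2 = 93.80


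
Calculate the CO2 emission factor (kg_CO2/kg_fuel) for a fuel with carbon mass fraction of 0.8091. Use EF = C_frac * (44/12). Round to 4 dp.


EF = C_frac * (M_CO2 / M_C)
EF = 0.8091 * (44/12)
EF = 0.8091 * 3.666667 = 2.9667 kg_CO2/kg_fuel


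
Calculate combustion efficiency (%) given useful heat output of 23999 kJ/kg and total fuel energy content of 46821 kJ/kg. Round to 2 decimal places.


Efficiency = (Q_useful / Q_fuel) * 100
Efficiency = (23999 / 46821) * 100
Efficiency = 0.5126 * 100 = 51.26%


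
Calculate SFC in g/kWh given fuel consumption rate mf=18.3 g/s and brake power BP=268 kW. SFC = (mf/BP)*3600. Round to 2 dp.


SFC = (mf / BP) * 3600
Rate = 18.3 / 268 = 0.068284 g/(s*kW)
SFC = 0.068284 * 3600 = 245.82 g/kWh


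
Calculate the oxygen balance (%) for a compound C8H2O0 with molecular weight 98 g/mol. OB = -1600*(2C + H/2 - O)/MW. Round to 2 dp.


OB = -1600 * (2C + H/2 - O) / MW
Inner = 2*8 + 2/2 - 0 = 17.00
OB = -1600 * 17.00 / 98 = -277.55%


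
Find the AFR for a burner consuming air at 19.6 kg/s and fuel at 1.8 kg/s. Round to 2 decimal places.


AFR = m_air / m_fuel
AFR = 19.6 / 1.8 = 10.89


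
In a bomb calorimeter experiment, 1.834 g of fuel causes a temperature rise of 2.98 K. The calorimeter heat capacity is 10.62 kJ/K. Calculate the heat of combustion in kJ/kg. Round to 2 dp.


Hc = C_cal * delta_T / m_fuel
Q_released = 10.62 * 2.98 = 31.6476 kJ
m_fuel = 1.834 g = 1.834/1000 kg = 0.001834 kg
Hc = 31.6476 / 0.001834 = 17256.05 kJ/kg


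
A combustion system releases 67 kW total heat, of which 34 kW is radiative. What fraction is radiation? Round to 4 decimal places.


f_rad = Q_rad / Q_total
f_rad = 34 / 67 = 0.5075


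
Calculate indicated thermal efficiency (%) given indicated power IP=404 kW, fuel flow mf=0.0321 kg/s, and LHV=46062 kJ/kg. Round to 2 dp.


eta_ith = (IP / (mf * LHV)) * 100
Denominator = 0.0321 * 46062 = 1478.5902 kW
eta_ith = (404 / 1478.5902) * 100 = 27.32%


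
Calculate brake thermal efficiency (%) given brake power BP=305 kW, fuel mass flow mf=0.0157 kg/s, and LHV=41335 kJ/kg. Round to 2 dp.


eta_BTE = (BP / (mf * LHV)) * 100
Denominator = 0.0157 * 41335 = 648.9595 kW
eta_BTE = (305 / 648.9595) * 100 = 47.00%


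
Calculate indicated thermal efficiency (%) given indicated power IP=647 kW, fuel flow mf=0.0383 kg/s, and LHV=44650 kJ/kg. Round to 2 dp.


eta_ith = (IP / (mf * LHV)) * 100
Denominator = 0.0383 * 44650 = 1710.0950 kW
eta_ith = (647 / 1710.0950) * 100 = 37.83%


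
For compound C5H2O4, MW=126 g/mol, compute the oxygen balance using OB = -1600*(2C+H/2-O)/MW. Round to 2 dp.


OB = -1600 * (2C + H/2 - O) / MW
Inner = 2*5 + 2/2 - 4 = 7.00
OB = -1600 * 7.00 / 126 = -88.89%


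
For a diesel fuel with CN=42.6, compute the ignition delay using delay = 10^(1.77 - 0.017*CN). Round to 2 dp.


delay = 10^(1.77 - 0.017*CN)
Exponent = 1.77 - 0.017*42.6 = 1.0458
delay = 10^1.0458 = 11.11 ms


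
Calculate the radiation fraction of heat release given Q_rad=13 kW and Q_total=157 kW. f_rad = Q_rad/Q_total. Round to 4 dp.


f_rad = Q_rad / Q_total
f_rad = 13 / 157 = 0.0828


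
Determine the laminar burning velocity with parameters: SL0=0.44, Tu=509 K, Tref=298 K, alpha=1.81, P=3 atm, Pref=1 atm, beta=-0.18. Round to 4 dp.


SL = SL0 * (Tu/Tref)^alpha * (P/Pref)^beta
T ratio = 509/298 = 1.70805369
(T ratio)^alpha = 1.70805369^1.81 = 2.635286
(P/Pref)^beta = 3^(-0.18) = 0.820575
SL = 0.44 * 2.635286 * 0.820575 = 0.9515 m/s


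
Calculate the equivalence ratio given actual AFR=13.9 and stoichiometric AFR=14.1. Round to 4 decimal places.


phi = AFR_stoich / AFR_actual
phi = 14.1 / 13.9 = 1.0144


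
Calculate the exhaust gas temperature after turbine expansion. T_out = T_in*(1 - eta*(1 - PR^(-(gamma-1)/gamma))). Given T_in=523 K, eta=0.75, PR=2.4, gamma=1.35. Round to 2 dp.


T_out = T_in * (1 - eta * (1 - PR^(-(gamma-1)/gamma)))
Exponent = -(1.35-1)/1.35 = -0.25925926
PR^exp = 2.4^(-0.25925926) = 0.79694200
Factor = 1 - 0.75*(1 - 0.79694200) = 0.84770650
T_out = 523 * 0.84770650 = 443.35 K


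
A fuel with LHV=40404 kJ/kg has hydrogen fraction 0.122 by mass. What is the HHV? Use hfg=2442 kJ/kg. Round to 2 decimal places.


HHV = LHV + hfg * 9 * H
Water addition = 2442 * 9 * 0.122 = 2681.316 kJ/kg
HHV = 40404 + 2681.316 = 43085.32 kJ/kg


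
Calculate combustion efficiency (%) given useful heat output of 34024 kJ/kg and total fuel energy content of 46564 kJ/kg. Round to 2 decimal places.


Efficiency = (Q_useful / Q_fuel) * 100
Efficiency = (34024 / 46564) * 100
Efficiency = 0.7307 * 100 = 73.07%


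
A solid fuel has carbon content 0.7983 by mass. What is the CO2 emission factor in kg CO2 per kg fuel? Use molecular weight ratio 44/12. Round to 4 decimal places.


EF = C_frac * (M_CO2 / M_C)
EF = 0.7983 * (44/12)
EF = 0.7983 * 3.666667 = 2.9271 kg_CO2/kg_fuel


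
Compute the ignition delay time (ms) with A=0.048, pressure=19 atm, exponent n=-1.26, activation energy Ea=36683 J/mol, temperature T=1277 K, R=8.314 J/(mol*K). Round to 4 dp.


tau = A * P^n * exp(Ea/(R*T))
P^n = 19^(-1.26) = 0.02447769
Ea/(R*T) = 36683/(8.314*1277) = 3.455126
exp(Ea/(R*T)) = 31.662288
tau = 0.048 * 0.02447769 * 31.662288 = 0.0372 ms


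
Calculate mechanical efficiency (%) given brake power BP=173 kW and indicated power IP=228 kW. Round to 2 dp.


eta_mech = (BP / IP) * 100
Ratio = 173 / 228 = 0.7588
eta_mech = 0.7588 * 100 = 75.88%


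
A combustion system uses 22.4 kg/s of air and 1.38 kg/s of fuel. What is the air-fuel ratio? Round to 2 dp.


AFR = m_air / m_fuel
AFR = 22.4 / 1.38 = 16.23


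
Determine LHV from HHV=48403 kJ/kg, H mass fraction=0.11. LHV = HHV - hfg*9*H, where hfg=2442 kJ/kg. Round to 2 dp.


LHV = HHV - hfg * 9 * H
Water correction = 2442 * 9 * 0.11 = 2417.580 kJ/kg
LHV = 48403 - 2417.580 = 45985.42 kJ/kg


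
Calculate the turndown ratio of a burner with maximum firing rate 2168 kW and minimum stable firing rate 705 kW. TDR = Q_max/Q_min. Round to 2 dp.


TDR = Q_max / Q_min
TDR = 2168 / 705 = 3.08


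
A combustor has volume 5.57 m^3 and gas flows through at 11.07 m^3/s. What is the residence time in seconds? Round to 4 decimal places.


tau = V / Q_flow
tau = 5.57 / 11.07 = 0.5032 s


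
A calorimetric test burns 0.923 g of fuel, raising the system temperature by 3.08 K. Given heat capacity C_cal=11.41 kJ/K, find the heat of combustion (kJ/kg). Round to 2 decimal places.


Hc = C_cal * delta_T / m_fuel
Q_released = 11.41 * 3.08 = 35.1428 kJ
m_fuel = 0.923 g = 0.923/1000 kg = 0.000923 kg
Hc = 35.1428 / 0.000923 = 38074.54 kJ/kg


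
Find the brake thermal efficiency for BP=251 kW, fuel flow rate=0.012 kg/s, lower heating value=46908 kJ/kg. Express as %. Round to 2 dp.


eta_BTE = (BP / (mf * LHV)) * 100
Denominator = 0.012 * 46908 = 562.8960 kW
eta_BTE = (251 / 562.8960) * 100 = 44.59%


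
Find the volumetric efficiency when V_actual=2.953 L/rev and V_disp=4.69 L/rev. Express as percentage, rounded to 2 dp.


eta_v = (V_actual / V_disp) * 100
Ratio = 2.953 / 4.69 = 0.6296
eta_v = 0.6296 * 100 = 62.96%


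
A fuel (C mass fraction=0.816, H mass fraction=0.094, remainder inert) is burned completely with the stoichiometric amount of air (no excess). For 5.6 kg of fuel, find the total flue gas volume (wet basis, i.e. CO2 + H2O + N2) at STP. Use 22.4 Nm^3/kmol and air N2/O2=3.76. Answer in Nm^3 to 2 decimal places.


Per kg fuel: CO2 = (C/12 kmol)*22.4 = (0.816/12)*22.4 = 1.52320 Nm^3
Per kg fuel: H2O = (H/2 kmol)*22.4 = (0.094/2)*22.4 = 1.05280 Nm^3
O2 needed per kg fuel = C/12 + H/4 = 0.816/12 + 0.094/4 = 0.09150000 kmol
Per kg fuel: N2 = O2*3.76*22.4 = 0.09150000*3.76*22.4 = 7.70650 Nm^3
Total per kg = 1.52320 + 1.05280 + 7.70650 = 10.28250 Nm^3
Total = 10.28250 * 5.6 = 57.58 Nm^3


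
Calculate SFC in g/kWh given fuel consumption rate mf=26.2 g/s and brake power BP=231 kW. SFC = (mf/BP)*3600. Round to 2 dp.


SFC = (mf / BP) * 3600
Rate = 26.2 / 231 = 0.113420 g/(s*kW)
SFC = 0.113420 * 3600 = 408.31 g/kWh


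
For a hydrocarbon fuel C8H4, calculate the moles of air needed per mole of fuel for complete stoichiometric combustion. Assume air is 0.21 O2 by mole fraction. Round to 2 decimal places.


Balanced combustion: C8H4 + 9 O2 -> 8 CO2 + 2 H2O
O2 needed = C + H/4 = 8 + 4/4 = 9.00 moles
Air moles = O2 / 0.21 = 9.00 / 0.21 = 42.86 moles air


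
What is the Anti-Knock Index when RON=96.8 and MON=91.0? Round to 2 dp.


AKI = (RON + MON) / 2
AKI = (96.8 + 91.0) / 2
AKI = 187.8 / 2 = 93.90


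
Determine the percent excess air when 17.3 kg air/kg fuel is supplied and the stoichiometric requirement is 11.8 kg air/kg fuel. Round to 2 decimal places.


Excess air = actual - stoichiometric = 17.3 - 11.8 = 5.50 kg/kg fuel
Excess air % = (excess / stoich) * 100 = (5.50 / 11.8) * 100 = 46.61%


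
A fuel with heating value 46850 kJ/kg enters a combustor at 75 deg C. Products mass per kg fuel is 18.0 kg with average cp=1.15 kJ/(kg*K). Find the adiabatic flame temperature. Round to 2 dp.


T_ad = T_in + Hc / (m_p * cp)
Denominator = 18.0 * 1.15 = 20.7000
Temperature rise = 46850 / 20.7000 = 2263.29 K
T_ad = 75 + 2263.29 = 2338.29 deg C


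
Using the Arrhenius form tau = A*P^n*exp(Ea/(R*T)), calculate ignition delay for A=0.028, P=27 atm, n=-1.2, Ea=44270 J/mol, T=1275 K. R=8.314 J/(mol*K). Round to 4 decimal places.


tau = A * P^n * exp(Ea/(R*T))
P^n = 27^(-1.2) = 0.01915859
Ea/(R*T) = 44270/(8.314*1275) = 4.176277
exp(Ea/(R*T)) = 65.122962
tau = 0.028 * 0.01915859 * 65.122962 = 0.0349 ms


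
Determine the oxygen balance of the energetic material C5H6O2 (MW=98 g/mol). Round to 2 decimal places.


OB = -1600 * (2C + H/2 - O) / MW
Inner = 2*5 + 6/2 - 2 = 11.00
OB = -1600 * 11.00 / 98 = -179.59%


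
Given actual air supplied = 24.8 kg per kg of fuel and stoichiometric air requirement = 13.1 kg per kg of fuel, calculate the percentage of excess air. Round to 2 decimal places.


Excess air = actual - stoichiometric = 24.8 - 13.1 = 11.70 kg/kg fuel
Excess air % = (excess / stoich) * 100 = (11.70 / 13.1) * 100 = 89.31%


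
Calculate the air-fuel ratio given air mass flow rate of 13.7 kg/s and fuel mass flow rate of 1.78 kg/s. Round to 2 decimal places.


AFR = m_air / m_fuel
AFR = 13.7 / 1.78 = 7.70


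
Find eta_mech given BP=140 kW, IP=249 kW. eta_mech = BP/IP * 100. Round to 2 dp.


eta_mech = (BP / IP) * 100
Ratio = 140 / 249 = 0.5622
eta_mech = 0.5622 * 100 = 56.22%


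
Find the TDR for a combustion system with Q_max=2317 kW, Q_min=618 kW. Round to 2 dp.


TDR = Q_max / Q_min
TDR = 2317 / 618 = 3.75


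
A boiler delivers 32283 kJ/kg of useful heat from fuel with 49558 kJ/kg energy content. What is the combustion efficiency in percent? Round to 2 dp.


Efficiency = (Q_useful / Q_fuel) * 100
Efficiency = (32283 / 49558) * 100
Efficiency = 0.6514 * 100 = 65.14%


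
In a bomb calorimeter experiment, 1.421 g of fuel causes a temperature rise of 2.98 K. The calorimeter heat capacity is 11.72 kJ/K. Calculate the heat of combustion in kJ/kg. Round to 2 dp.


Hc = C_cal * delta_T / m_fuel
Q_released = 11.72 * 2.98 = 34.9256 kJ
m_fuel = 1.421 g = 1.421/1000 kg = 0.001421 kg
Hc = 34.9256 / 0.001421 = 24578.18 kJ/kg
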